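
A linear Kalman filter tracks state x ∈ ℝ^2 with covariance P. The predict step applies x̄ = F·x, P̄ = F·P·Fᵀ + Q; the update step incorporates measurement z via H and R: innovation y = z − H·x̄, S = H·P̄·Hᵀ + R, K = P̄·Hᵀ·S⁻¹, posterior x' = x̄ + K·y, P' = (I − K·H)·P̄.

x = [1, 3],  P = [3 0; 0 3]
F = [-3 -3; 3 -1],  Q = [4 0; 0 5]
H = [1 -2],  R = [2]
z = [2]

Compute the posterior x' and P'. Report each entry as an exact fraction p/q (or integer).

x̄ = F·x = [-12, 0]
P̄ = F·P·Fᵀ + Q = [58 -18; -18 35]
y = z − H·x̄ = [14]
S = H·P̄·Hᵀ + R = [272]
K = P̄·Hᵀ·S⁻¹ = [47/136; -11/34]
x' = x̄ + K·y = [-487/68, -77/17]
P' = (I − K·H)·P̄ = [1735/68 211/17; 211/17 111/17]

x' = [-487/68, -77/17]
P' = [1735/68 211/17; 211/17 111/17]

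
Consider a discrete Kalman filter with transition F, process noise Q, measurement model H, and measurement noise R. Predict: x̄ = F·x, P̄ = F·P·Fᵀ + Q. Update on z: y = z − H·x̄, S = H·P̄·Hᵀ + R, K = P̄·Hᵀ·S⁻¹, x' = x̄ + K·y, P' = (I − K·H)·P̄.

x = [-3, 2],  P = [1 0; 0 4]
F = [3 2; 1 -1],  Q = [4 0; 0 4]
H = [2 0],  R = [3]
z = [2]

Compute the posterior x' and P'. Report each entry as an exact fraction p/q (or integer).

x' = [101/119, -715/119]
P' = [87/119 -15/119; -15/119 971/119]

x̄ = F·x = [-5, -5]
P̄ = F·P·Fᵀ + Q = [29 -5; -5 9]
y = z − H·x̄ = [12]
S = H·P̄·Hᵀ + R = [119]
K = P̄·Hᵀ·S⁻¹ = [58/119; -10/119]
x' = x̄ + K·y = [101/119, -715/119]
P' = (I − K·H)·P̄ = [87/119 -15/119; -15/119 971/119]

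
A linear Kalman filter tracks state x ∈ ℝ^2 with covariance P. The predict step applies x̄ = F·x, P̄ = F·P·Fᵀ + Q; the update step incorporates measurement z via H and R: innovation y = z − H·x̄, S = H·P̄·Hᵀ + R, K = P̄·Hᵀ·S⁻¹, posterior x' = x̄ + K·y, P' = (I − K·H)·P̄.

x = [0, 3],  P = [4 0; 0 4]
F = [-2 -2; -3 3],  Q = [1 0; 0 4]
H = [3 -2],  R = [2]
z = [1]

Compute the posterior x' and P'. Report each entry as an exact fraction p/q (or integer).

x' = [5/67, -197/603]
P' = [1122/67 1672/67; 1672/67 22724/603]

x̄ = F·x = [-6, 9]
P̄ = F·P·Fᵀ + Q = [33 0; 0 76]
y = z − H·x̄ = [37]
S = H·P̄·Hᵀ + R = [603]
K = P̄·Hᵀ·S⁻¹ = [11/67; -152/603]
x' = x̄ + K·y = [5/67, -197/603]
P' = (I − K·H)·P̄ = [1122/67 1672/67; 1672/67 22724/603]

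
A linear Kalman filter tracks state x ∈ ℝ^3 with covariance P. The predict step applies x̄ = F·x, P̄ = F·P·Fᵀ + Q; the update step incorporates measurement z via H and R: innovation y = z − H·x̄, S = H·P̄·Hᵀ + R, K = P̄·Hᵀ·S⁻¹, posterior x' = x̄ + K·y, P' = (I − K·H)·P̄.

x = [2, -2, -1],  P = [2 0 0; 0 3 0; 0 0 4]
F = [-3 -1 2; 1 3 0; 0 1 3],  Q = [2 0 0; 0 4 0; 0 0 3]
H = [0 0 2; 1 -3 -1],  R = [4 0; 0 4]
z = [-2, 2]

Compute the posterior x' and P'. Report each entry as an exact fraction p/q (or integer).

x̄ = F·x = [-6, -4, -5]
P̄ = F·P·Fᵀ + Q = [39 -15 21; -15 33 9; 21 9 42]
y = z − H·x̄ = [8, -9]
S = H·P̄·Hᵀ + R = [172 -96; -96 484]
K = P̄·Hᵀ·S⁻¹ = [471/1322 531/2644; -387/9254 -4857/18508; 2253/4627 -12/4627]
x' = x̄ + K·y = [-13107/2644, -36511/18508, -5003/4627]
P' = (I − K·H)·P̄ = [30099/2644 8697/2644 471/661; 8697/2644 27285/18508 -387/4627; 471/661 -387/4627 4506/4627]

x' = [-13107/2644, -36511/18508, -5003/4627]
P' = [30099/2644 8697/2644 471/661; 8697/2644 27285/18508 -387/4627; 471/661 -387/4627 4506/4627]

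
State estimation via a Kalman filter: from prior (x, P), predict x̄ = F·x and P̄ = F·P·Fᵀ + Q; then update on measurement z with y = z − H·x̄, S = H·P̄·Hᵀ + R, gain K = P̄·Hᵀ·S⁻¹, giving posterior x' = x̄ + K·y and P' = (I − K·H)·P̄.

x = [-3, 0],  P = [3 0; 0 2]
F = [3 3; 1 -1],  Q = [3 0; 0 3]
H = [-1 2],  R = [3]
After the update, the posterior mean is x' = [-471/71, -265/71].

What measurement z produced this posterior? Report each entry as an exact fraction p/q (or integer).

x̄ = F·x = [-9, -3]
P̄ = F·P·Fᵀ + Q = [48 3; 3 8]
S = H·P̄·Hᵀ + R = [71]
K = P̄·Hᵀ·S⁻¹ = [-42/71; 13/71]
x' − x̄ = [168/71, -52/71] = K·y
y = (KᵀK)⁻¹·Kᵀ·(x' − x̄) = [-4]
z = y + H·x̄ = [-4] + [3] = [-1]

z = [-1]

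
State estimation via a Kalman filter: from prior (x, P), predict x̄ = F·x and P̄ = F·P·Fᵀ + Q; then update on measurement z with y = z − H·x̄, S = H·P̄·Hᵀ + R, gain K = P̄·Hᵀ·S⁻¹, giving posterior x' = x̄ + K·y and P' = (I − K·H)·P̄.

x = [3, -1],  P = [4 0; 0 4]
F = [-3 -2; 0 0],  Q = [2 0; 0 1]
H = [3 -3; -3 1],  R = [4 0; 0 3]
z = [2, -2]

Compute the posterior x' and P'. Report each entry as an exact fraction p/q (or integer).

x̄ = F·x = [-7, 0]
P̄ = F·P·Fᵀ + Q = [54 0; 0 1]
y = z − H·x̄ = [23, -23]
S = H·P̄·Hᵀ + R = [499 -489; -489 490]
K = P̄·Hᵀ·S⁻¹ = [162/5389 -1620/5389; -981/5389 -968/5389]
x' = x̄ + K·y = [3263/5389, -299/5389]
P' = (I − K·H)·P̄ = [2322/5389 2106/5389; 2106/5389 3414/5389]

x' = [3263/5389, -299/5389]
P' = [2322/5389 2106/5389; 2106/5389 3414/5389]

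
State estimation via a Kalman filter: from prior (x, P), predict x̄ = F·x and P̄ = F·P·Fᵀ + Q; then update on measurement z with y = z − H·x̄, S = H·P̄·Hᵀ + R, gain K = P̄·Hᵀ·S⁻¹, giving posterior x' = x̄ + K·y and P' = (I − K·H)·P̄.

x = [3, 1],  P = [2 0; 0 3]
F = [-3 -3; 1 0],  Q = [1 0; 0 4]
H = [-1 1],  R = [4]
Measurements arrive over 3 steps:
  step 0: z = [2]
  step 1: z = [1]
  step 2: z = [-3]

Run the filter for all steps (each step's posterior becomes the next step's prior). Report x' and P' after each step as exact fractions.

step 0: x̄ = F·x = [-12, 3]
step 0: P̄ = F·P·Fᵀ + Q = [46 -6; -6 6]
step 0: y = z − H·x̄ = [-13]
step 0: S = H·P̄·Hᵀ + R = [68]
step 0: K = P̄·Hᵀ·S⁻¹ = [-13/17; 3/17]
step 0: x' = x̄ + K·y = [-35/17, 12/17]
step 0: P' = (I − K·H)·P̄ = [106/17 54/17; 54/17 66/17]
step 1: x̄ = F·x = [69/17, -35/17]
step 1: P̄ = F·P·Fᵀ + Q = [2537/17 -480/17; -480/17 174/17]
step 1: y = z − H·x̄ = [121/17]
step 1: S = H·P̄·Hᵀ + R = [3739/17]
step 1: K = P̄·Hᵀ·S⁻¹ = [-3017/3739; 654/3739]
step 1: x' = x̄ + K·y = [-6298/3739, -3043/3739]
step 1: P' = (I − K·H)·P̄ = [22562/3739 10494/3739; 10494/3739 13110/3739]
step 2: x̄ = F·x = [28023/3739, -6298/3739]
step 2: P̄ = F·P·Fᵀ + Q = [513679/3739 -99168/3739; -99168/3739 37518/3739]
step 2: y = z − H·x̄ = [23104/3739]
step 2: S = H·P̄·Hᵀ + R = [764489/3739]
step 2: K = P̄·Hᵀ·S⁻¹ = [-612847/764489; 12426/69499]
step 2: x' = x̄ + K·y = [1942781/764489, -40282/69499]
step 2: P' = (I − K·H)·P̄ = [4578898/764489 193410/69499; 193410/69499 243114/69499]

step 0: x' = [-35/17, 12/17], P' = [106/17 54/17; 54/17 66/17]
step 1: x' = [-6298/3739, -3043/3739], P' = [22562/3739 10494/3739; 10494/3739 13110/3739]
step 2: x' = [1942781/764489, -40282/69499], P' = [4578898/764489 193410/69499; 193410/69499 243114/69499]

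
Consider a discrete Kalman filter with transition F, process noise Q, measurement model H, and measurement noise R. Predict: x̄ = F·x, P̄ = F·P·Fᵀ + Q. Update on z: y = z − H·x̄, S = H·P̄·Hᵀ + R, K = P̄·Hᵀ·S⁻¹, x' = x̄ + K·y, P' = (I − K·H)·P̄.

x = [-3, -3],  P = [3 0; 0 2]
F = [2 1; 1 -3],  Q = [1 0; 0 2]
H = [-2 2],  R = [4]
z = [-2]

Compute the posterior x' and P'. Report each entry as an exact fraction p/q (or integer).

x̄ = F·x = [-9, 6]
P̄ = F·P·Fᵀ + Q = [15 0; 0 23]
y = z − H·x̄ = [-32]
S = H·P̄·Hᵀ + R = [156]
K = P̄·Hᵀ·S⁻¹ = [-5/26; 23/78]
x' = x̄ + K·y = [-37/13, -134/39]
P' = (I − K·H)·P̄ = [120/13 115/13; 115/13 368/39]

x' = [-37/13, -134/39]
P' = [120/13 115/13; 115/13 368/39]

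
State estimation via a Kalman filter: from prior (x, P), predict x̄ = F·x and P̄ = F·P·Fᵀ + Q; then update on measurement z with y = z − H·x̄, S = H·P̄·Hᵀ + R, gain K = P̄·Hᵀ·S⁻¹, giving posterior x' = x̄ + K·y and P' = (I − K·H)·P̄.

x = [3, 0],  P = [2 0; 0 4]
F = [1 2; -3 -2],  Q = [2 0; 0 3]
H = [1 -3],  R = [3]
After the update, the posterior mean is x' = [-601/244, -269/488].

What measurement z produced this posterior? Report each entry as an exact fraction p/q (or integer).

z = [-1]

x̄ = F·x = [3, -9]
P̄ = F·P·Fᵀ + Q = [20 -22; -22 37]
S = H·P̄·Hᵀ + R = [488]
K = P̄·Hᵀ·S⁻¹ = [43/244; -133/488]
x' − x̄ = [-1333/244, 4123/488] = K·y
y = (KᵀK)⁻¹·Kᵀ·(x' − x̄) = [-31]
z = y + H·x̄ = [-31] + [30] = [-1]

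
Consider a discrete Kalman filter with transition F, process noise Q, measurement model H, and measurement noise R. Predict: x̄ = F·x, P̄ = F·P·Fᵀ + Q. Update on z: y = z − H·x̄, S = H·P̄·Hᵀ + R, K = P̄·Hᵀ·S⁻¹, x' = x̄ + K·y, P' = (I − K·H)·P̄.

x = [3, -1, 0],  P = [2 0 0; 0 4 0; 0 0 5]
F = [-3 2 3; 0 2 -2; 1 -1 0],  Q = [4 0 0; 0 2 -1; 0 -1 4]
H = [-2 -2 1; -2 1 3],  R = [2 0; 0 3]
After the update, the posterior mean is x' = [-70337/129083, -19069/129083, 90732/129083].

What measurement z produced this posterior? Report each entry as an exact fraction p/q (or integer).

z = [2, 3]

x̄ = F·x = [-11, -2, 4]
P̄ = F·P·Fᵀ + Q = [83 -14 -14; -14 38 -9; -14 -9 10]
S = H·P̄·Hᵀ + R = [476 415; 415 633]
K = P̄·Hᵀ·S⁻¹ = [-4086/129083 -42592/129083; -52266/129083 42219/129083; 15113/129083 84/129083]
x' − x̄ = [1349576/129083, 239097/129083, -425600/129083] = K·y
y = (KᵀK)⁻¹·Kᵀ·(x' − x̄) = [-28, -29]
z = y + H·x̄ = [-28, -29] + [30, 32] = [2, 3]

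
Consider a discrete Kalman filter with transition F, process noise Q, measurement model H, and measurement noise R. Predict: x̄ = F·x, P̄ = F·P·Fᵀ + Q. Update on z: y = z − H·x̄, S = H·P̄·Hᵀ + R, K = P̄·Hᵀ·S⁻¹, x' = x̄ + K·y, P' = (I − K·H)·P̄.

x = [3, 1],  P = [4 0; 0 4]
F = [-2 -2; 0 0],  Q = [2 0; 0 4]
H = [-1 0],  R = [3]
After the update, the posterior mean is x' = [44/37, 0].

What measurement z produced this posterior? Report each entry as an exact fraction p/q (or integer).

z = [-2]

x̄ = F·x = [-8, 0]
P̄ = F·P·Fᵀ + Q = [34 0; 0 4]
S = H·P̄·Hᵀ + R = [37]
K = P̄·Hᵀ·S⁻¹ = [-34/37; 0]
x' − x̄ = [340/37, 0] = K·y
y = (KᵀK)⁻¹·Kᵀ·(x' − x̄) = [-10]
z = y + H·x̄ = [-10] + [8] = [-2]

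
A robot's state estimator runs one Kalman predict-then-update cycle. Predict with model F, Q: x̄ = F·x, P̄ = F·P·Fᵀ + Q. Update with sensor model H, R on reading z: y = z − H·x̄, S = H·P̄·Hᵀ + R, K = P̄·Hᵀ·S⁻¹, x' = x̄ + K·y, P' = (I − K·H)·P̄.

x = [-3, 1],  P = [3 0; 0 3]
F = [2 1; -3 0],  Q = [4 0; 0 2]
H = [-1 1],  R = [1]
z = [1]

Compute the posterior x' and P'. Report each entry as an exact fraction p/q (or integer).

x̄ = F·x = [-5, 9]
P̄ = F·P·Fᵀ + Q = [19 -18; -18 29]
y = z − H·x̄ = [-13]
S = H·P̄·Hᵀ + R = [85]
K = P̄·Hᵀ·S⁻¹ = [-37/85; 47/85]
x' = x̄ + K·y = [56/85, 154/85]
P' = (I − K·H)·P̄ = [246/85 209/85; 209/85 256/85]

x' = [56/85, 154/85]
P' = [246/85 209/85; 209/85 256/85]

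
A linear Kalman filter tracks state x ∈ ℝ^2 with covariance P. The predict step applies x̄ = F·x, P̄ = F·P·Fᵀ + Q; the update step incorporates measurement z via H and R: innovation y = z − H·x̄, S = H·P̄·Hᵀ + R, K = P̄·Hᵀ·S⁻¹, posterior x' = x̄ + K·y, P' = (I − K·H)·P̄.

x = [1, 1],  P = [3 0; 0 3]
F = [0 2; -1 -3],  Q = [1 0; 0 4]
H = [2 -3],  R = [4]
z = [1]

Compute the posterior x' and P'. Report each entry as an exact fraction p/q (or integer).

x̄ = F·x = [2, -4]
P̄ = F·P·Fᵀ + Q = [13 -18; -18 34]
y = z − H·x̄ = [-15]
S = H·P̄·Hᵀ + R = [578]
K = P̄·Hᵀ·S⁻¹ = [40/289; -69/289]
x' = x̄ + K·y = [-22/289, -121/289]
P' = (I − K·H)·P̄ = [557/289 318/289; 318/289 304/289]

x' = [-22/289, -121/289]
P' = [557/289 318/289; 318/289 304/289]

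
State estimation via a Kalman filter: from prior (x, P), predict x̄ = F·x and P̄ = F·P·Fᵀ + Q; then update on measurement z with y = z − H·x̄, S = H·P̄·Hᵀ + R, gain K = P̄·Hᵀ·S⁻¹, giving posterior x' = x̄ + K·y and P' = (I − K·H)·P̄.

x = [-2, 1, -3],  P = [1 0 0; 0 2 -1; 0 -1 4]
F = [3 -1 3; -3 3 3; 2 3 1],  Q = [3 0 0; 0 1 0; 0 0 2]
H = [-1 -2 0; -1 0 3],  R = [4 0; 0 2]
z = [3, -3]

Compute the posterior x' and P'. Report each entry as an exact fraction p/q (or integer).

x̄ = F·x = [-16, 0, -4]
P̄ = F·P·Fᵀ + Q = [56 15 4; 15 46 12; 4 12 22]
y = z − H·x̄ = [-13, -7]
S = H·P̄·Hᵀ + R = [304 2; 2 232]
K = P̄·Hᵀ·S⁻¹ = [-4966/17631 -3301/17631; -12433/35262 3299/35262; -1655/17631 4726/17631]
x' = x̄ + K·y = [-194431/17631, 69268/17631, -82091/17631]
P' = (I − K·H)·P̄ = [415016/17631 -197576/17631 136138/17631; -197576/17631 111221/17631 -64759/17631; 136138/17631 -64759/17631 48530/17631]

x' = [-194431/17631, 69268/17631, -82091/17631]
P' = [415016/17631 -197576/17631 136138/17631; -197576/17631 111221/17631 -64759/17631; 136138/17631 -64759/17631 48530/17631]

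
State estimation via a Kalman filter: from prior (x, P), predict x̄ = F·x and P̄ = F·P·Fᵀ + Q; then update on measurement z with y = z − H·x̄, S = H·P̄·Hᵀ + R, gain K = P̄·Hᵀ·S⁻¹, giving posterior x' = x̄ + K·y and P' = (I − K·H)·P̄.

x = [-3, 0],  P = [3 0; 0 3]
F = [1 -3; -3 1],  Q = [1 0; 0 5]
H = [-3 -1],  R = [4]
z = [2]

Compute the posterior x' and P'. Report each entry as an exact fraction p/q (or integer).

x' = [-26/7, 964/105]
P' = [59/14 -157/14; -157/14 6989/210]

x̄ = F·x = [-3, 9]
P̄ = F·P·Fᵀ + Q = [31 -18; -18 35]
y = z − H·x̄ = [2]
S = H·P̄·Hᵀ + R = [210]
K = P̄·Hᵀ·S⁻¹ = [-5/14; 19/210]
x' = x̄ + K·y = [-26/7, 964/105]
P' = (I − K·H)·P̄ = [59/14 -157/14; -157/14 6989/210]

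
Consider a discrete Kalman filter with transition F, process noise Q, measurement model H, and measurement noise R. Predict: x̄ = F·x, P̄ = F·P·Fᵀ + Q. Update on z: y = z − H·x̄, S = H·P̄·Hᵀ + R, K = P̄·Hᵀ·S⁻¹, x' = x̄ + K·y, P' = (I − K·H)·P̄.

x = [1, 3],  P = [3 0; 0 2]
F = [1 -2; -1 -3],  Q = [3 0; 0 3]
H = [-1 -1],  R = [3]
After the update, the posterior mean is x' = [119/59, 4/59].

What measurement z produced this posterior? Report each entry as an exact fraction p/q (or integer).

x̄ = F·x = [-5, -10]
P̄ = F·P·Fᵀ + Q = [14 9; 9 24]
S = H·P̄·Hᵀ + R = [59]
K = P̄·Hᵀ·S⁻¹ = [-23/59; -33/59]
x' − x̄ = [414/59, 594/59] = K·y
y = (KᵀK)⁻¹·Kᵀ·(x' − x̄) = [-18]
z = y + H·x̄ = [-18] + [15] = [-3]

z = [-3]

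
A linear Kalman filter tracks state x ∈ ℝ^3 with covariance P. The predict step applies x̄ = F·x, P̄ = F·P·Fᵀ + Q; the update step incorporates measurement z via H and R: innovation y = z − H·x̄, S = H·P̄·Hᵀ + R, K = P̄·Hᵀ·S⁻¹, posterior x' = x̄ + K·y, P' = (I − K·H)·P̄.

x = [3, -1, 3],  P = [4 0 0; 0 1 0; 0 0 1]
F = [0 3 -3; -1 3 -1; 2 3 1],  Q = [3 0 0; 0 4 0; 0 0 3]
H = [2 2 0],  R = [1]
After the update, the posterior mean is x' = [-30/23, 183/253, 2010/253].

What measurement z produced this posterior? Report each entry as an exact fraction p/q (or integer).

z = [-1]

x̄ = F·x = [-12, -9, 6]
P̄ = F·P·Fᵀ + Q = [21 12 6; 12 18 0; 6 0 29]
S = H·P̄·Hᵀ + R = [253]
K = P̄·Hᵀ·S⁻¹ = [6/23; 60/253; 12/253]
x' − x̄ = [246/23, 2460/253, 492/253] = K·y
y = (KᵀK)⁻¹·Kᵀ·(x' − x̄) = [41]
z = y + H·x̄ = [41] + [-42] = [-1]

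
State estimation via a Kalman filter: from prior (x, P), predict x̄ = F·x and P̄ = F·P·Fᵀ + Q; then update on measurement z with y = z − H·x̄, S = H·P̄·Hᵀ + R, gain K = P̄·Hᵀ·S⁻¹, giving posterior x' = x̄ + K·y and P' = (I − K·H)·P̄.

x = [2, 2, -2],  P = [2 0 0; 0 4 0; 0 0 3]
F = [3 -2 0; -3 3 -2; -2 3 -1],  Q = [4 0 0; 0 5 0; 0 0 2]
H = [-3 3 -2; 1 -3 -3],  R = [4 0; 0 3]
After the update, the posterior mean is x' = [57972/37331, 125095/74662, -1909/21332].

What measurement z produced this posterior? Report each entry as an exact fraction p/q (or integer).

x̄ = F·x = [2, 4, 4]
P̄ = F·P·Fᵀ + Q = [38 -42 -36; -42 71 54; -36 54 49]
S = H·P̄·Hᵀ + R = [857 -1377; -1377 2561]
K = P̄·Hᵀ·S⁻¹ = [-6963/37331 221/37331; 8691/149324 -19641/149324; -4939/42664 -8403/42664]
x' − x̄ = [-16690/37331, -173553/74662, -87237/21332] = K·y
y = (KᵀK)⁻¹·Kᵀ·(x' − x̄) = [3, 19]
z = y + H·x̄ = [3, 19] + [-2, -22] = [1, -3]

z = [1, -3]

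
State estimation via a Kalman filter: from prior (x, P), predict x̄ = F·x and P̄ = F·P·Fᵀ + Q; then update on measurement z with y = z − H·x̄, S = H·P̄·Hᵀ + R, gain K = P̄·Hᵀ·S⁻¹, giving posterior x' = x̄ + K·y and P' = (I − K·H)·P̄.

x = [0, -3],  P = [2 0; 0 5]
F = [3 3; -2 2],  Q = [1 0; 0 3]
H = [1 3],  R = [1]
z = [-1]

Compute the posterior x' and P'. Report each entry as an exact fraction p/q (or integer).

x̄ = F·x = [-9, -6]
P̄ = F·P·Fᵀ + Q = [64 18; 18 31]
y = z − H·x̄ = [26]
S = H·P̄·Hᵀ + R = [452]
K = P̄·Hᵀ·S⁻¹ = [59/226; 111/452]
x' = x̄ + K·y = [-250/113, 87/226]
P' = (I − K·H)·P̄ = [3751/113 -2481/226; -2481/226 1691/452]

x' = [-250/113, 87/226]
P' = [3751/113 -2481/226; -2481/226 1691/452]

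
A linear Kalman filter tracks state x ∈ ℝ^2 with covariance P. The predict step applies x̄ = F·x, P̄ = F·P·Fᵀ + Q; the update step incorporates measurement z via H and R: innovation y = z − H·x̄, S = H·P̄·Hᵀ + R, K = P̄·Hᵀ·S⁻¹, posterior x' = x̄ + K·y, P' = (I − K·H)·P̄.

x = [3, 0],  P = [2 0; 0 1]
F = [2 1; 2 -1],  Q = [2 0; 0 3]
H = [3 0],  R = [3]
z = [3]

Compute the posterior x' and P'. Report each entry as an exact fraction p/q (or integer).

x̄ = F·x = [6, 6]
P̄ = F·P·Fᵀ + Q = [11 7; 7 12]
y = z − H·x̄ = [-15]
S = H·P̄·Hᵀ + R = [102]
K = P̄·Hᵀ·S⁻¹ = [11/34; 7/34]
x' = x̄ + K·y = [39/34, 99/34]
P' = (I − K·H)·P̄ = [11/34 7/34; 7/34 261/34]

x' = [39/34, 99/34]
P' = [11/34 7/34; 7/34 261/34]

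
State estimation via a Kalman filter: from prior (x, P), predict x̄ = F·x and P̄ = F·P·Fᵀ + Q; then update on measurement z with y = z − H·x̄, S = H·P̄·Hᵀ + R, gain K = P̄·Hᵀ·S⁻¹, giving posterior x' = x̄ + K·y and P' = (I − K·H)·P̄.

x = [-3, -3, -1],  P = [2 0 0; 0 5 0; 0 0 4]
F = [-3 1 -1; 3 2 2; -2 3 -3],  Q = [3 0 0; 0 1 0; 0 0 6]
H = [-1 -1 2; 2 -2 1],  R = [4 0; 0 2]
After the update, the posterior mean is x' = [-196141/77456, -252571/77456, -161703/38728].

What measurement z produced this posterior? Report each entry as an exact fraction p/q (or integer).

x̄ = F·x = [7, -17, 0]
P̄ = F·P·Fᵀ + Q = [30 -16 39; -16 55 -6; 39 -6 95]
S = H·P̄·Hᵀ + R = [305 387; 387 745]
K = P̄·Hᵀ·S⁻¹ = [-3017/77456 15187/77456; 19281/77456 -25403/77456; 22685/38728 -2167/38728]
x' − x̄ = [-738333/77456, 1064181/77456, -161703/38728] = K·y
y = (KᵀK)⁻¹·Kᵀ·(x' − x̄) = [-12, -51]
z = y + H·x̄ = [-12, -51] + [10, 48] = [-2, -3]

z = [-2, -3]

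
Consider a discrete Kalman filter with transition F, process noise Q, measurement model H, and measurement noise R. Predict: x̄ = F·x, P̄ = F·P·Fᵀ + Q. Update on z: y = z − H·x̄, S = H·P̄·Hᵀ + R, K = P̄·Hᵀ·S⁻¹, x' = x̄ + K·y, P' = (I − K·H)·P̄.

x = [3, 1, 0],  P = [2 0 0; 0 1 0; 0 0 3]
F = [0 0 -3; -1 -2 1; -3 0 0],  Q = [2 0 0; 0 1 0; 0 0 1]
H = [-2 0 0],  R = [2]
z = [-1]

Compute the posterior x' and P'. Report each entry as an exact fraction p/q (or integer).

x̄ = F·x = [0, -5, -9]
P̄ = F·P·Fᵀ + Q = [29 -9 0; -9 10 6; 0 6 19]
y = z − H·x̄ = [-1]
S = H·P̄·Hᵀ + R = [118]
K = P̄·Hᵀ·S⁻¹ = [-29/59; 9/59; 0]
x' = x̄ + K·y = [29/59, -304/59, -9]
P' = (I − K·H)·P̄ = [29/59 -9/59 0; -9/59 428/59 6; 0 6 19]

x' = [29/59, -304/59, -9]
P' = [29/59 -9/59 0; -9/59 428/59 6; 0 6 19]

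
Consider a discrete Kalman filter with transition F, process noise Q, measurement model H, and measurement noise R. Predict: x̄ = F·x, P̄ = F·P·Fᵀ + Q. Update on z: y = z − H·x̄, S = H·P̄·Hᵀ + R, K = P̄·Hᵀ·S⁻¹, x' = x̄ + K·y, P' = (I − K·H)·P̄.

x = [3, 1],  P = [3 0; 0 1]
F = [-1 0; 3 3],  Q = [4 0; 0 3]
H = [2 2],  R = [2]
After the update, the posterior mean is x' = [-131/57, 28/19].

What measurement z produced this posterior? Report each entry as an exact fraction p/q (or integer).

z = [-2]

x̄ = F·x = [-3, 12]
P̄ = F·P·Fᵀ + Q = [7 -9; -9 39]
S = H·P̄·Hᵀ + R = [114]
K = P̄·Hᵀ·S⁻¹ = [-2/57; 10/19]
x' − x̄ = [40/57, -200/19] = K·y
y = (KᵀK)⁻¹·Kᵀ·(x' − x̄) = [-20]
z = y + H·x̄ = [-20] + [18] = [-2]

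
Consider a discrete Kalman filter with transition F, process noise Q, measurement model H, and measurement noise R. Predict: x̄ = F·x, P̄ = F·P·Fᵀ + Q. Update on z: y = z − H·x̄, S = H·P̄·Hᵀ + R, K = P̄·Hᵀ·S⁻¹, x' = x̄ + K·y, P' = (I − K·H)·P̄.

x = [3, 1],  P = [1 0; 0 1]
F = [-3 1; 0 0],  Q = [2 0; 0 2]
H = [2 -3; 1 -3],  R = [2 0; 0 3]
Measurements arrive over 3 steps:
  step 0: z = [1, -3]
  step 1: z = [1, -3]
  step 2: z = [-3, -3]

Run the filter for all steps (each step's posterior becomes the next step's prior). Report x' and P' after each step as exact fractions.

step 0: x̄ = F·x = [-8, 0]
step 0: P̄ = F·P·Fᵀ + Q = [12 0; 0 2]
step 0: y = z − H·x̄ = [17, 5]
step 0: S = H·P̄·Hᵀ + R = [68 42; 42 33]
step 0: K = P̄·Hᵀ·S⁻¹ = [3/5 -2/5; 9/80 -13/40]
step 0: x' = x̄ + K·y = [1/5, 23/80]
step 0: P' = (I − K·H)·P̄ = [12/5 6/5; 6/5 29/40]
step 1: x̄ = F·x = [-5/16, 0]
step 1: P̄ = F·P·Fᵀ + Q = [137/8 0; 0 2]
step 1: y = z − H·x̄ = [13/8, -43/16]
step 1: S = H·P̄·Hᵀ + R = [177/2 209/4; 209/4 305/8]
step 1: K = P̄·Hᵀ·S⁻¹ = [411/644 -137/322; 339/2576 -435/1288]
step 1: x' = x̄ + K·y = [1203/644, 2889/2576]
step 1: P' = (I − K·H)·P̄ = [411/161 411/322; 411/322 983/1288]
step 2: x̄ = F·x = [-11547/2576, 0]
step 2: P̄ = F·P·Fᵀ + Q = [23287/1288 0; 0 2]
step 2: y = z − H·x̄ = [7683/1288, 3819/2576]
step 2: S = H·P̄·Hᵀ + R = [29727/322 34879/644; 34879/644 50335/1288]
step 2: K = P̄·Hᵀ·S⁻¹ = [69861/108604 -23287/54302; 58269/434416 -73725/217208]
step 2: x' = x̄ + K·y = [-139143/108604, 128979/434416]
step 2: P' = (I − K·H)·P̄ = [69861/27151 69861/54302; 69861/54302 166873/217208]

step 0: x' = [1/5, 23/80], P' = [12/5 6/5; 6/5 29/40]
step 1: x' = [1203/644, 2889/2576], P' = [411/161 411/322; 411/322 983/1288]
step 2: x' = [-139143/108604, 128979/434416], P' = [69861/27151 69861/54302; 69861/54302 166873/217208]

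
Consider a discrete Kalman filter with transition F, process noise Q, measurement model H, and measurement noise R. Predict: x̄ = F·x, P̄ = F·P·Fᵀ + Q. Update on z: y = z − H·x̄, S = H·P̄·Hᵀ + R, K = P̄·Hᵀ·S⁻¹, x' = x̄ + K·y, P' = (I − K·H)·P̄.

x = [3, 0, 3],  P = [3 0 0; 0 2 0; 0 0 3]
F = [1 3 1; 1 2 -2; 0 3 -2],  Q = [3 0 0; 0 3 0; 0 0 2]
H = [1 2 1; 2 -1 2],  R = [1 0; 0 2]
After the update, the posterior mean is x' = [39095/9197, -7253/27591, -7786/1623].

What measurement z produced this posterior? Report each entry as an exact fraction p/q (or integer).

x̄ = F·x = [6, -3, -6]
P̄ = F·P·Fᵀ + Q = [27 9 12; 9 26 24; 12 24 32]
S = H·P̄·Hᵀ + R = [320 213; 213 228]
K = P̄·Hᵀ·S⁻¹ = [-567/9197 3313/9197; 3620/9197 -5305/27591; 144/541 52/1623]
x' − x̄ = [-16087/9197, 75520/27591, 1952/1623] = K·y
y = (KᵀK)⁻¹·Kᵀ·(x' − x̄) = [5, -4]
z = y + H·x̄ = [5, -4] + [-6, 3] = [-1, -1]

z = [-1, -1]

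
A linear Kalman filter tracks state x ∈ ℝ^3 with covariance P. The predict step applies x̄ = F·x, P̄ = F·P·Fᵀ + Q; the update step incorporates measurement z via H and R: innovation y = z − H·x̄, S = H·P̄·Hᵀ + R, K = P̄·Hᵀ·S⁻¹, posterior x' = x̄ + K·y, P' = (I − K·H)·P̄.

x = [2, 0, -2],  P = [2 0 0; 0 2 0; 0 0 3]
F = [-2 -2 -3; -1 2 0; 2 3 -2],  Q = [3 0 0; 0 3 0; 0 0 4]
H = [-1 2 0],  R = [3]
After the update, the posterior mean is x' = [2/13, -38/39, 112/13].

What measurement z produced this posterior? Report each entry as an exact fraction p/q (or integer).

x̄ = F·x = [2, -2, 8]
P̄ = F·P·Fᵀ + Q = [46 -4 -2; -4 13 8; -2 8 42]
S = H·P̄·Hᵀ + R = [117]
K = P̄·Hᵀ·S⁻¹ = [-6/13; 10/39; 2/13]
x' − x̄ = [-24/13, 40/39, 8/13] = K·y
y = (KᵀK)⁻¹·Kᵀ·(x' − x̄) = [4]
z = y + H·x̄ = [4] + [-6] = [-2]

z = [-2]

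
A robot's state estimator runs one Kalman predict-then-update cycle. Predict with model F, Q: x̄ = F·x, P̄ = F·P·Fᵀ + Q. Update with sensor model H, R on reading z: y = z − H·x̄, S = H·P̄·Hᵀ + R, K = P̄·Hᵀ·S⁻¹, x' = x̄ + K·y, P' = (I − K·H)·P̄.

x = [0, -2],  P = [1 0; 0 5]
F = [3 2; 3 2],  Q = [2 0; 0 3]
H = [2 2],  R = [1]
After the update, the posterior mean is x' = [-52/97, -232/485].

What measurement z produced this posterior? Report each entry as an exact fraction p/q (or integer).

x̄ = F·x = [-4, -4]
P̄ = F·P·Fᵀ + Q = [31 29; 29 32]
S = H·P̄·Hᵀ + R = [485]
K = P̄·Hᵀ·S⁻¹ = [24/97; 122/485]
x' − x̄ = [336/97, 1708/485] = K·y
y = (KᵀK)⁻¹·Kᵀ·(x' − x̄) = [14]
z = y + H·x̄ = [14] + [-16] = [-2]

z = [-2]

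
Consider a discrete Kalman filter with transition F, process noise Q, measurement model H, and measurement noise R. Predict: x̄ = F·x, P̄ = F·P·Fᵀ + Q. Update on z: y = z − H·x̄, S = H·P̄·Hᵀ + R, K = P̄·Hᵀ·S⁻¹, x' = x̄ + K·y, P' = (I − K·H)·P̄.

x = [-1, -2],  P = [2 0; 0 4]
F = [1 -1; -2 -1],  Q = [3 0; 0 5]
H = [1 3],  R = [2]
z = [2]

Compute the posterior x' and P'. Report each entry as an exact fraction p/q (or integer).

x̄ = F·x = [1, 4]
P̄ = F·P·Fᵀ + Q = [9 0; 0 17]
y = z − H·x̄ = [-11]
S = H·P̄·Hᵀ + R = [164]
K = P̄·Hᵀ·S⁻¹ = [9/164; 51/164]
x' = x̄ + K·y = [65/164, 95/164]
P' = (I − K·H)·P̄ = [1395/164 -459/164; -459/164 187/164]

x' = [65/164, 95/164]
P' = [1395/164 -459/164; -459/164 187/164]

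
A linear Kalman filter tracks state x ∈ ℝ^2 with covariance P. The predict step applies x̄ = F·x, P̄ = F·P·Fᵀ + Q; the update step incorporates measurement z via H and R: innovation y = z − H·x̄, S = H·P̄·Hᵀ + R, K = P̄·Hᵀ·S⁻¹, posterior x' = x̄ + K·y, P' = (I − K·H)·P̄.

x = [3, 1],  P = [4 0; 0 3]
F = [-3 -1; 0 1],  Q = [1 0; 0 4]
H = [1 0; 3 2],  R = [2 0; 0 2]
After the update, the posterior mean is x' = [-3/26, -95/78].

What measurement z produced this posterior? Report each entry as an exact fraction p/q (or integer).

x̄ = F·x = [-10, 1]
P̄ = F·P·Fᵀ + Q = [40 -3; -3 7]
S = H·P̄·Hᵀ + R = [42 114; 114 354]
K = P̄·Hᵀ·S⁻¹ = [97/156 19/156; -34/39 23/78]
x' − x̄ = [257/26, -173/78] = K·y
y = (KᵀK)⁻¹·Kᵀ·(x' − x̄) = [11, 25]
z = y + H·x̄ = [11, 25] + [-10, -28] = [1, -3]

z = [1, -3]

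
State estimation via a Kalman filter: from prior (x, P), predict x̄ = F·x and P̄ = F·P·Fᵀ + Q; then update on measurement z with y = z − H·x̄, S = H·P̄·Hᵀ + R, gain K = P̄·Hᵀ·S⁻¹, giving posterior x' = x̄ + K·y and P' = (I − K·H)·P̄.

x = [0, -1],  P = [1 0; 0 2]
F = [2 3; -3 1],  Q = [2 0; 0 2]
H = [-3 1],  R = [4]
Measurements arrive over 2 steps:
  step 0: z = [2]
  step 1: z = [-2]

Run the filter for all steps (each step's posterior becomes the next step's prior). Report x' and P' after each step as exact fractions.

step 0: x' = [-267/233, -311/233], P' = [408/233 936/233; 936/233 2860/233]
step 1: x' = [230067/178232, 344451/178232], P' = [96815/89116 172815/89116; 172815/89116 521087/89116]

step 0: x̄ = F·x = [-3, -1]
step 0: P̄ = F·P·Fᵀ + Q = [24 0; 0 13]
step 0: y = z − H·x̄ = [-6]
step 0: S = H·P̄·Hᵀ + R = [233]
step 0: K = P̄·Hᵀ·S⁻¹ = [-72/233; 13/233]
step 0: x' = x̄ + K·y = [-267/233, -311/233]
step 0: P' = (I − K·H)·P̄ = [408/233 936/233; 936/233 2860/233]
step 1: x̄ = F·x = [-1467/233, 490/233]
step 1: P̄ = F·P·Fᵀ + Q = [39070/233 -420/233; -420/233 1382/233]
step 1: y = z − H·x̄ = [-5357/233]
step 1: S = H·P̄·Hᵀ + R = [356464/233]
step 1: K = P̄·Hᵀ·S⁻¹ = [-58815/178232; 1321/178232]
step 1: x' = x̄ + K·y = [230067/178232, 344451/178232]
step 1: P' = (I − K·H)·P̄ = [96815/89116 172815/89116; 172815/89116 521087/89116]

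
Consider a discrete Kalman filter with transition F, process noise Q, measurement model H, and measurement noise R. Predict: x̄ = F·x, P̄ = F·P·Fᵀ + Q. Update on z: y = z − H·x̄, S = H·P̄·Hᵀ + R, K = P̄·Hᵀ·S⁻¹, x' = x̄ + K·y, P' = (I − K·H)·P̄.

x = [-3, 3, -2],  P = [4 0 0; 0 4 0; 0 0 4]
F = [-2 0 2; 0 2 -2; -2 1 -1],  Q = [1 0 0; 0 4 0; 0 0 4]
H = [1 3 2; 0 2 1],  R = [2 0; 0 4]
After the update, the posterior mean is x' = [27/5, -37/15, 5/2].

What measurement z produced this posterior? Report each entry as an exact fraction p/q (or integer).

x̄ = F·x = [2, 10, 11]
P̄ = F·P·Fᵀ + Q = [33 -16 8; -16 36 16; 8 16 28]
S = H·P̄·Hᵀ + R = [599 360; 360 240]
K = P̄·Hᵀ·S⁻¹ = [37/59 -307/295; -8/59 1009/1770; 22/59 -73/236]
x' − x̄ = [17/5, -187/15, -17/2] = K·y
y = (KᵀK)⁻¹·Kᵀ·(x' − x̄) = [-51, -34]
z = y + H·x̄ = [-51, -34] + [54, 31] = [3, -3]

z = [3, -3]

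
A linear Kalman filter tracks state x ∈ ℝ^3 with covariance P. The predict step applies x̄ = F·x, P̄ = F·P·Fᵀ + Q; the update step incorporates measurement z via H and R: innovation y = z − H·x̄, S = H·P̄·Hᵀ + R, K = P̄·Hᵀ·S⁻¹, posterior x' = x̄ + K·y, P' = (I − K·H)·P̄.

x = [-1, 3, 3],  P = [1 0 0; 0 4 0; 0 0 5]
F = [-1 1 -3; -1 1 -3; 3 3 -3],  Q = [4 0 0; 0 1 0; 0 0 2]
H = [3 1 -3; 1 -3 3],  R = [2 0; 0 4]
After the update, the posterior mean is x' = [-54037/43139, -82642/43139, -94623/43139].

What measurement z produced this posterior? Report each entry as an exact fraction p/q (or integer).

x̄ = F·x = [-5, -5, -3]
P̄ = F·P·Fᵀ + Q = [54 50 54; 50 51 54; 54 54 92]
S = H·P̄·Hᵀ + R = [371 -247; -247 397]
K = P̄·Hᵀ·S⁻¹ = [18076/43139 18418/43139; 15028/43139 15761/43139; 8838/43139 23754/43139]
x' − x̄ = [161658/43139, 133053/43139, 34794/43139] = K·y
y = (KᵀK)⁻¹·Kᵀ·(x' − x̄) = [12, -3]
z = y + H·x̄ = [12, -3] + [-11, 1] = [1, -2]

z = [1, -2]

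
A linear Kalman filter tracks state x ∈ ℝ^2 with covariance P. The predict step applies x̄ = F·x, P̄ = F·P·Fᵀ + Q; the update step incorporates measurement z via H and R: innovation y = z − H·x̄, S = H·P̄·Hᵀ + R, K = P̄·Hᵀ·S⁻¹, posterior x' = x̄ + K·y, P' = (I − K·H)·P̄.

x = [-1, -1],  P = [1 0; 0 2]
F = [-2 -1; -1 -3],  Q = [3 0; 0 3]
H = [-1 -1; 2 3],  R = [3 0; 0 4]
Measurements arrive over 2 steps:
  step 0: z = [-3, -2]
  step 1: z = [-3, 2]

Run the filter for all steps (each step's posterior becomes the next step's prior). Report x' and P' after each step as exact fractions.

step 0: x̄ = F·x = [3, 4]
step 0: P̄ = F·P·Fᵀ + Q = [9 8; 8 22]
step 0: y = z − H·x̄ = [4, -20]
step 0: S = H·P̄·Hᵀ + R = [50 -124; -124 334]
step 0: K = P̄·Hᵀ·S⁻¹ = [-235/662 -2/331; 37/331 95/331]
step 0: x' = x̄ + K·y = [563/331, -428/331]
step 0: P' = (I − K·H)·P̄ = [2131/662 -713/331; -713/331 602/331]
step 1: x̄ = F·x = [-698/331, 721/331]
step 1: P̄ = F·P·Fᵀ + Q = [3005/331 -1054/331; -1054/331 6397/662]
step 1: y = z − H·x̄ = [-970/331, -105/331]
step 1: S = H·P̄·Hᵀ + R = [10177/662 -20671/662; -20671/662 58965/662]
step 1: K = P̄·Hᵀ·S⁻¹ = [-169697/261022 -34275/261022; 42785/130511 48144/130511]
step 1: x' = x̄ + K·y = [-42261/261022, 143631/130511]
step 1: P' = (I − K·H)·P̄ = [1664373/261022 -577641/130511; -577641/130511 449286/130511]

step 0: x' = [563/331, -428/331], P' = [2131/662 -713/331; -713/331 602/331]
step 1: x' = [-42261/261022, 143631/130511], P' = [1664373/261022 -577641/130511; -577641/130511 449286/130511]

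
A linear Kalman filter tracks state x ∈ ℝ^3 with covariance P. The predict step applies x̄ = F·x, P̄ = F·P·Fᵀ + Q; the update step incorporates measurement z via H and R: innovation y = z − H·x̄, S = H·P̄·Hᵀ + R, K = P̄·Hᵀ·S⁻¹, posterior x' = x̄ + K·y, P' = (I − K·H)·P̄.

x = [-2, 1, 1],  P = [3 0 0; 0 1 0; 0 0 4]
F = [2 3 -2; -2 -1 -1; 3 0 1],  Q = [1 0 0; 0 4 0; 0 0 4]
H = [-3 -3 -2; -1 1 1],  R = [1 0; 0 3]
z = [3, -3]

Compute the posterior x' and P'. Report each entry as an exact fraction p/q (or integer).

x̄ = F·x = [-3, 2, -5]
P̄ = F·P·Fᵀ + Q = [38 -7 10; -7 21 -22; 10 -22 35]
y = z − H·x̄ = [-10, -3]
S = H·P̄·Hᵀ + R = [402 81; 81 47]
K = P̄·Hᵀ·S⁻¹ = [-2476/12333 -1639/4111; -392/12333 750/4111; -1841/12333 1320/4111]
x' = x̄ + K·y = [2512/12333, 21836/12333, -55135/12333]
P' = (I − K·H)·P̄ = [16771/12333 -51877/12333 53897/12333; -51877/12333 246277/12333 -291404/12333; 53897/12333 -291404/12333 357181/12333]

x' = [2512/12333, 21836/12333, -55135/12333]
P' = [16771/12333 -51877/12333 53897/12333; -51877/12333 246277/12333 -291404/12333; 53897/12333 -291404/12333 357181/12333]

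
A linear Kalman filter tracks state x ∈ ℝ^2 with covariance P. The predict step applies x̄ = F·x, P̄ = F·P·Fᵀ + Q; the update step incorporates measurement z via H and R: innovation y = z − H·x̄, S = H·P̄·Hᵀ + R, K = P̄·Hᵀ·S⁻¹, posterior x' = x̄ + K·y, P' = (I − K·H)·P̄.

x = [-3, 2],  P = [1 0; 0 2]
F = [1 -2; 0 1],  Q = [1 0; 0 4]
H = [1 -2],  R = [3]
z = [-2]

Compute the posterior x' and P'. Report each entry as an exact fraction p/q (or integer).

x̄ = F·x = [-7, 2]
P̄ = F·P·Fᵀ + Q = [10 -4; -4 6]
y = z − H·x̄ = [9]
S = H·P̄·Hᵀ + R = [53]
K = P̄·Hᵀ·S⁻¹ = [18/53; -16/53]
x' = x̄ + K·y = [-209/53, -38/53]
P' = (I − K·H)·P̄ = [206/53 76/53; 76/53 62/53]

x' = [-209/53, -38/53]
P' = [206/53 76/53; 76/53 62/53]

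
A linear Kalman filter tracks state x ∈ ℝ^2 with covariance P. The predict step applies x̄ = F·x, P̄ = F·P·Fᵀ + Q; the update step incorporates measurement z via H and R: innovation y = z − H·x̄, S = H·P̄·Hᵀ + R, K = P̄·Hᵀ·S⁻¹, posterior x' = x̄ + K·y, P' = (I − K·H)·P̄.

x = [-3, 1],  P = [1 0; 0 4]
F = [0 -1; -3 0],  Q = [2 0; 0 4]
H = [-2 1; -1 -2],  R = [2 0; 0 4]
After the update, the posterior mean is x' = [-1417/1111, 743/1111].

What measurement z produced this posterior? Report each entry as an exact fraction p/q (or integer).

z = [3, 1]

x̄ = F·x = [-1, 9]
P̄ = F·P·Fᵀ + Q = [6 0; 0 13]
S = H·P̄·Hᵀ + R = [39 -14; -14 62]
K = P̄·Hᵀ·S⁻¹ = [-414/1111 -201/1111; 221/1111 -416/1111]
x' − x̄ = [-306/1111, -9256/1111] = K·y
y = (KᵀK)⁻¹·Kᵀ·(x' − x̄) = [-8, 18]
z = y + H·x̄ = [-8, 18] + [11, -17] = [3, 1]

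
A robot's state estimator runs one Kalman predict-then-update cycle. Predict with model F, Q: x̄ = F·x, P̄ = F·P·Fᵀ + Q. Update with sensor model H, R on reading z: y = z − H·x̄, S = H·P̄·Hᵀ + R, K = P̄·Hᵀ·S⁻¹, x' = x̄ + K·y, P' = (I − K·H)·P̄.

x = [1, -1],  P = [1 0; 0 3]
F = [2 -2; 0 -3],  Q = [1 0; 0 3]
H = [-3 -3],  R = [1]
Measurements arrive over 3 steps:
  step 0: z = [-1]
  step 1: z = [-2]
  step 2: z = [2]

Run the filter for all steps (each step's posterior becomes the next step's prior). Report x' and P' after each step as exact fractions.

step 0: x̄ = F·x = [4, 3]
step 0: P̄ = F·P·Fᵀ + Q = [17 18; 18 30]
step 0: y = z − H·x̄ = [20]
step 0: S = H·P̄·Hᵀ + R = [748]
step 0: K = P̄·Hᵀ·S⁻¹ = [-105/748; -36/187]
step 0: x' = x̄ + K·y = [223/187, -159/187]
step 0: P' = (I − K·H)·P̄ = [1691/748 -414/187; -414/187 426/187]
step 1: x̄ = F·x = [764/187, 477/187]
step 1: P̄ = F·P·Fᵀ + Q = [6894/187 5040/187; 5040/187 4395/187]
step 1: y = z − H·x̄ = [197/11]
step 1: S = H·P̄·Hᵀ + R = [11324/11]
step 1: K = P̄·Hᵀ·S⁻¹ = [-1053/5662; -1665/11324]
step 1: x' = x̄ + K·y = [72661/96254, -15867/192508]
step 1: P' = (I − K·H)·P̄ = [60651/48127 -115335/96254; -115335/96254 240105/192508]
step 2: x̄ = F·x = [161189/96254, 47601/192508]
step 2: P̄ = F·P·Fᵀ + Q = [992176/48127 1412325/96254; 1412325/96254 2738469/192508]
step 2: y = z − H·x̄ = [1494953/192508]
step 2: S = H·P̄·Hᵀ + R = [111400765/192508]
step 2: K = P̄·Hᵀ·S⁻¹ = [-20380062/111400765; -16689357/111400765]
step 2: x' = x̄ + K·y = [28289323/111400765, -102058182/111400765]
step 2: P' = (I − K·H)·P̄ = [139057777/111400765 -132264423/111400765; -132264423/111400765 137827542/111400765]

step 0: x' = [223/187, -159/187], P' = [1691/748 -414/187; -414/187 426/187]
step 1: x' = [72661/96254, -15867/192508], P' = [60651/48127 -115335/96254; -115335/96254 240105/192508]
step 2: x' = [28289323/111400765, -102058182/111400765], P' = [139057777/111400765 -132264423/111400765; -132264423/111400765 137827542/111400765]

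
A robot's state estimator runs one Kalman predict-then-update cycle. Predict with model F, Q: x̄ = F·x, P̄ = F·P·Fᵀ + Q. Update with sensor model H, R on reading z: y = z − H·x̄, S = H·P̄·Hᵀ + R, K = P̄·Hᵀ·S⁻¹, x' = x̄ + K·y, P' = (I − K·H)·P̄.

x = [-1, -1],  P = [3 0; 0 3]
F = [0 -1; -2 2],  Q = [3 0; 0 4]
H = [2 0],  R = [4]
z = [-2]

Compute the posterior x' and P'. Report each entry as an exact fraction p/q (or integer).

x' = [-5/7, 12/7]
P' = [6/7 -6/7; -6/7 160/7]

x̄ = F·x = [1, 0]
P̄ = F·P·Fᵀ + Q = [6 -6; -6 28]
y = z − H·x̄ = [-4]
S = H·P̄·Hᵀ + R = [28]
K = P̄·Hᵀ·S⁻¹ = [3/7; -3/7]
x' = x̄ + K·y = [-5/7, 12/7]
P' = (I − K·H)·P̄ = [6/7 -6/7; -6/7 160/7]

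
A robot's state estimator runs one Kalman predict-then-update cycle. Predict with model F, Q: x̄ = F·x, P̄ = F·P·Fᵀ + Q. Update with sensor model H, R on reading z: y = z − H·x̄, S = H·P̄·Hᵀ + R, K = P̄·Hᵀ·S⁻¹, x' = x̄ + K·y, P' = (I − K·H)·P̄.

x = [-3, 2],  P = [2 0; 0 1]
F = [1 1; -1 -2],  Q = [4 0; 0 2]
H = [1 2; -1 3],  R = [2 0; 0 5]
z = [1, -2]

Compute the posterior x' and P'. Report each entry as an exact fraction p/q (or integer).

x' = [1049/1331, -291/1331]
P' = [1590/1331 -200/1331; -200/1331 360/1331]

x̄ = F·x = [-1, -1]
P̄ = F·P·Fᵀ + Q = [7 -4; -4 8]
y = z − H·x̄ = [4, 0]
S = H·P̄·Hᵀ + R = [25 37; 37 108]
K = P̄·Hᵀ·S⁻¹ = [595/1331 -438/1331; 260/1331 256/1331]
x' = x̄ + K·y = [1049/1331, -291/1331]
P' = (I − K·H)·P̄ = [1590/1331 -200/1331; -200/1331 360/1331]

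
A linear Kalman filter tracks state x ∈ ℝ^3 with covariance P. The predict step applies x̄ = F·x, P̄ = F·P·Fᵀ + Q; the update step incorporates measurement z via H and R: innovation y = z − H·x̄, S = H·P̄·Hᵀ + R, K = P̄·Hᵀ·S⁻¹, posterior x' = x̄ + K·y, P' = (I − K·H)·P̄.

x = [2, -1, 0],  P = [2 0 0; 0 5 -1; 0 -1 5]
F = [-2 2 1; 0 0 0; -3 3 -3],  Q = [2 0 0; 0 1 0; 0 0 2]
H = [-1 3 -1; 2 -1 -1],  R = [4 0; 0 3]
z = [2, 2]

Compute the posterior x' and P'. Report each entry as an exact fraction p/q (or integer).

x' = [-14017/30463, -7388/30463, -76805/30463]
P' = [71897/30463 37493/30463 77990/30463; 37493/30463 28809/30463 47170/30463; 77990/30463 47170/30463 140496/30463]

x̄ = F·x = [-6, 0, -9]
P̄ = F·P·Fᵀ + Q = [31 0 30; 0 1 0; 30 0 128]
y = z − H·x̄ = [-13, 5]
S = H·P̄·Hᵀ + R = [232 33; 33 136]
K = P̄·Hᵀ·S⁻¹ = [-9352/30463 9437/30463; 441/30463 -331/30463; -19244/30463 -10562/30463]
x' = x̄ + K·y = [-14017/30463, -7388/30463, -76805/30463]
P' = (I − K·H)·P̄ = [71897/30463 37493/30463 77990/30463; 37493/30463 28809/30463 47170/30463; 77990/30463 47170/30463 140496/30463]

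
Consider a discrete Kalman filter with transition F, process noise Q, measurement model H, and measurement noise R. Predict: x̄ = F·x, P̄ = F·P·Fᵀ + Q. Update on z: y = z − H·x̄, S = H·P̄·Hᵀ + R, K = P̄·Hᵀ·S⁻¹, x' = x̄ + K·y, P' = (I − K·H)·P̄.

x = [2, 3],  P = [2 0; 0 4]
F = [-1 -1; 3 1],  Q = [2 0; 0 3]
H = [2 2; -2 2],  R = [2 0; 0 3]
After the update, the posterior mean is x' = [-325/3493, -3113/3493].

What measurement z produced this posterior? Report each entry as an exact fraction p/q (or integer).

z = [-2, -2]

x̄ = F·x = [-5, 9]
P̄ = F·P·Fᵀ + Q = [8 -10; -10 25]
S = H·P̄·Hᵀ + R = [54 68; 68 215]
K = P̄·Hᵀ·S⁻¹ = [794/3493 -836/3493; 845/3493 870/3493]
x' − x̄ = [17140/3493, -34550/3493] = K·y
y = (KᵀK)⁻¹·Kᵀ·(x' − x̄) = [-10, -30]
z = y + H·x̄ = [-10, -30] + [8, 28] = [-2, -2]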